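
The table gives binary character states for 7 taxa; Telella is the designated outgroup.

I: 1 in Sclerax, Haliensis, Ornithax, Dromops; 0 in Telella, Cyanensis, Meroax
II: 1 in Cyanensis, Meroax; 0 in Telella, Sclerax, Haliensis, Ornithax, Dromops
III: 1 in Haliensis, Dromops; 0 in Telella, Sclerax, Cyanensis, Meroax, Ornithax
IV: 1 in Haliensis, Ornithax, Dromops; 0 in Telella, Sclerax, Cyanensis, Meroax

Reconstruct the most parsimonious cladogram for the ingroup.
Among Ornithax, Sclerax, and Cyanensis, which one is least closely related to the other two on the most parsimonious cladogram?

The outgroup has state '0' for every character, so '1' is the derived state throughout.
I (derived state '1') is shared by Dromops, Haliensis, Ornithax, and Sclerax — a synapomorphy uniting that clade.
II (derived state '1') is shared by Cyanensis and Meroax — a synapomorphy uniting that clade.
III (derived state '1') is shared by Dromops and Haliensis — a synapomorphy uniting that clade.
IV: derived state '1' in Dromops, Haliensis, and Ornithax only — synapomorphy for {Dromops, Haliensis, Ornithax}.
Most parsimonious ingroup topology: ((Sclerax,((Haliensis,Dromops),Ornithax)),(Cyanensis,Meroax)).
Sclerax and Ornithax share a more recent common ancestor with each other than either does with Cyanensis, so Cyanensis is the least closely related of the three.

Cyanensis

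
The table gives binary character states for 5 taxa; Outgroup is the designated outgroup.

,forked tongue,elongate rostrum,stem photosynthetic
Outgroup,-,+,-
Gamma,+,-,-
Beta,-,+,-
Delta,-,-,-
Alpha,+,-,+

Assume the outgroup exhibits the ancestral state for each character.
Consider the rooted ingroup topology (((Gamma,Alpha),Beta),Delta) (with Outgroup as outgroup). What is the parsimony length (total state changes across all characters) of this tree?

Map each character onto (((Gamma,Alpha),Beta),Delta) (rooted by Outgroup) and count the minimum state changes it requires (Fitch parsimony):
forked tongue: 1; elongate rostrum: 2; stem photosynthetic: 1.
Total tree length = 4.

4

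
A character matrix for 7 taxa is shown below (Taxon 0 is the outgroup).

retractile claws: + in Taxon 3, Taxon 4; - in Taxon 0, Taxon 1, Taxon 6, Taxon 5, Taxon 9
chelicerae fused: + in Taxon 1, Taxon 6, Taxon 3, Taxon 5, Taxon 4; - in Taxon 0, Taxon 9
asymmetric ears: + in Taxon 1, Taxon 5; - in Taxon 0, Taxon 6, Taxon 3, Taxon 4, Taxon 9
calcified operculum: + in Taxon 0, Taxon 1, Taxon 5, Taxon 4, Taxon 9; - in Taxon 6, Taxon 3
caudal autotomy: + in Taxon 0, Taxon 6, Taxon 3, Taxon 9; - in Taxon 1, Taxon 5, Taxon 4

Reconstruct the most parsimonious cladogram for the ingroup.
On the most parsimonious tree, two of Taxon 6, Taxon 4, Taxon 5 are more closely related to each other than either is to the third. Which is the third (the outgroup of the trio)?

Taxon 6

Character polarity is set by the outgroup: the derived state is whichever differs from the outgroup's state, so for calcified operculum, caudal autotomy the derived state is '-', and for the remaining characters it is '+'.
retractile claws (state '+') occurs in Taxon 3 and Taxon 4 but conflicts with the nesting implied by the other characters — most parsimoniously interpreted as homoplasy.
chelicerae fused: derived state '+' in Taxon 1, Taxon 3, Taxon 4, Taxon 5, and Taxon 6 only — synapomorphy for {Taxon 1, Taxon 3, Taxon 4, Taxon 5, Taxon 6}.
Only Taxon 1 and Taxon 5 show the derived state '+' for asymmetric ears, supporting them as a clade.
Only Taxon 3 and Taxon 6 show the derived state '-' for calcified operculum, supporting them as a clade.
Only Taxon 1, Taxon 4, and Taxon 5 show the derived state '-' for caudal autotomy, supporting them as a clade.
Most parsimonious ingroup topology: ((((Taxon 1,Taxon 5),Taxon 4),(Taxon 6,Taxon 3)),Taxon 9).
Taxon 5 and Taxon 4 share a more recent common ancestor with each other than either does with Taxon 6, so Taxon 6 is the least closely related of the three.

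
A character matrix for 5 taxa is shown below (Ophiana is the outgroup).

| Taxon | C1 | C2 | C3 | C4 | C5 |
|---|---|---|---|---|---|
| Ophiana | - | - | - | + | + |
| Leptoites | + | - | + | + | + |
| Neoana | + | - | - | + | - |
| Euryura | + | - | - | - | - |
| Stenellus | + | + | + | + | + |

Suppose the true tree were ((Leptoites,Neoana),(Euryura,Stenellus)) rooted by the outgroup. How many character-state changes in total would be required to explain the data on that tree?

7

Map each character onto ((Leptoites,Neoana),(Euryura,Stenellus)) (rooted by Ophiana) and count the minimum state changes it requires (Fitch parsimony):
C1: 1; C2: 1; C3: 2; C4: 1; C5: 2.
Total tree length = 7.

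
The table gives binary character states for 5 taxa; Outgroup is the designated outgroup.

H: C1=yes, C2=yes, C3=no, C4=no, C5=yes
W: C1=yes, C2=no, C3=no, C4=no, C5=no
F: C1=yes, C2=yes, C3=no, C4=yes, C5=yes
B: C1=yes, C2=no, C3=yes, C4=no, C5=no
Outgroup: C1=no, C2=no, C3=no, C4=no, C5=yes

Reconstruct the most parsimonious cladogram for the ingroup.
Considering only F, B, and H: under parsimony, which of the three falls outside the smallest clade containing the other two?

B

Character polarity is set by the outgroup: the derived state is whichever differs from the outgroup's state, so for C5 the derived state is 'no', and for the remaining characters it is 'yes'.
C1 (derived state 'yes') is shared by all ingroup taxa — unites the whole ingroup.
C2 (derived state 'yes') is shared by F and H — a synapomorphy uniting that clade.
C3: derived state 'yes' in B only — an autapomorphy, so it tells us nothing about relationships among taxa.
C4: derived state 'yes' in F only — an autapomorphy, so it tells us nothing about relationships among taxa.
C5: derived state 'no' in B and W only — synapomorphy for {B, W}.
Most parsimonious ingroup topology: ((F,H),(B,W)).
F and H share a more recent common ancestor with each other than either does with B, so B is the least closely related of the three.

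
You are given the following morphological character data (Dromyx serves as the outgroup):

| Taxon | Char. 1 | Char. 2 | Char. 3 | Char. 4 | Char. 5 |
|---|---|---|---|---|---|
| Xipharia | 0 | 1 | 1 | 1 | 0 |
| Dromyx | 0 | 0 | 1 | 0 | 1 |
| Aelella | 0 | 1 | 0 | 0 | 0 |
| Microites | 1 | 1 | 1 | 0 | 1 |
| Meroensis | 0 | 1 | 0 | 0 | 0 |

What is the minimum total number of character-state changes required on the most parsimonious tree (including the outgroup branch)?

5

Character polarity is set by the outgroup: the derived state is whichever differs from the outgroup's state, so for Char. 3, Char. 5 the derived state is '0', and for the remaining characters it is '1'.
Char. 1: derived state '1' in Microites only — an autapomorphy, so it tells us nothing about relationships among taxa.
All ingroup taxa share the derived state '1' for Char. 2; it defines the ingroup but does not resolve relationships within it.
Only Aelella and Meroensis show the derived state '0' for Char. 3, supporting them as a clade.
Char. 4 (derived state '1') is unique to Xipharia (autapomorphy; uninformative for grouping).
Only Aelella, Meroensis, and Xipharia show the derived state '0' for Char. 5, supporting them as a clade.
Most parsimonious ingroup topology: ((Xipharia,(Aelella,Meroensis)),Microites).
Changes per character on this tree: Char. 1: 1; Char. 2: 1; Char. 3: 1; Char. 4: 1; Char. 5: 1.
Total = 5.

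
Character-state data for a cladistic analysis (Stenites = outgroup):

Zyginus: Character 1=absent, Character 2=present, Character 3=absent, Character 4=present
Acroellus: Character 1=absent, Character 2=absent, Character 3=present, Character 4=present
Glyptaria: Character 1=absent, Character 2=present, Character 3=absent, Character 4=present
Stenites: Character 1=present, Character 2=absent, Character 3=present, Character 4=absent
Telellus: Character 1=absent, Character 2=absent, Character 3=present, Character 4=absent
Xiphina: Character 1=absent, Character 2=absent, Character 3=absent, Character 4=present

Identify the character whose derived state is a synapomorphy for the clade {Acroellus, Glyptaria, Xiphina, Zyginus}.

Character 4

Character polarity is set by the outgroup: the derived state is whichever differs from the outgroup's state, so for Character 1, Character 3 the derived state is 'absent', and for the remaining characters it is 'present'.
Character 1 (derived state 'absent') is shared by all ingroup taxa — unites the whole ingroup.
Character 2 (derived state 'present') is shared by Glyptaria and Zyginus — a synapomorphy uniting that clade.
Character 3: derived state 'absent' in Glyptaria, Xiphina, and Zyginus only — synapomorphy for {Glyptaria, Xiphina, Zyginus}.
Character 4 (derived state 'present') is shared by Acroellus, Glyptaria, Xiphina, and Zyginus — a synapomorphy uniting that clade.
Most parsimonious ingroup topology: (Telellus,(Acroellus,(Xiphina,(Glyptaria,Zyginus)))).
The clade {Acroellus, Glyptaria, Xiphina, Zyginus} is supported by Character 4: its derived state 'present' occurs in exactly those taxa and in no other taxon (including the outgroup).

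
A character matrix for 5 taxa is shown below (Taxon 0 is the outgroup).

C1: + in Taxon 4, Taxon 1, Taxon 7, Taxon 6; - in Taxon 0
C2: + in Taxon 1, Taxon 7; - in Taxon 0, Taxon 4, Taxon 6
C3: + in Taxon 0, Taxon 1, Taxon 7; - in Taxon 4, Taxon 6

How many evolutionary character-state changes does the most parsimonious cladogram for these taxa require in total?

Character polarity is set by the outgroup: the derived state is whichever differs from the outgroup's state, so for C3 the derived state is '-', and for the remaining characters it is '+'.
All ingroup taxa share the derived state '+' for C1; it defines the ingroup but does not resolve relationships within it.
C2 (derived state '+') is shared by Taxon 1 and Taxon 7 — a synapomorphy uniting that clade.
Only Taxon 4 and Taxon 6 show the derived state '-' for C3, supporting them as a clade.
Most parsimonious ingroup topology: ((Taxon 4,Taxon 6),(Taxon 1,Taxon 7)).
Changes per character on this tree: C1: 1; C2: 1; C3: 1.
Total = 3.

3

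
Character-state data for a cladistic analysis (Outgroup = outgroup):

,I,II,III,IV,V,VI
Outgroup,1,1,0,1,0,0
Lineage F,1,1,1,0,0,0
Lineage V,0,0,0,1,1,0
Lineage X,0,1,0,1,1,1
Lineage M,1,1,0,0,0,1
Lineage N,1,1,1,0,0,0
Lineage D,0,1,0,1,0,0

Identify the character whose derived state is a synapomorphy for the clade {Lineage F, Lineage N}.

III

Character polarity is set by the outgroup: the derived state is whichever differs from the outgroup's state, so for I, II, IV the derived state is '0', and for the remaining characters it is '1'.
I (derived state '0') is shared by Lineage D, Lineage V, and Lineage X — a synapomorphy uniting that clade.
II: derived state '0' in Lineage V only — an autapomorphy, so it tells us nothing about relationships among taxa.
III (derived state '1') is shared by Lineage F and Lineage N — a synapomorphy uniting that clade.
Only Lineage F, Lineage M, and Lineage N show the derived state '0' for IV, supporting them as a clade.
V: derived state '1' in Lineage V and Lineage X only — synapomorphy for {Lineage V, Lineage X}.
VI (state '1') occurs in Lineage M and Lineage X but conflicts with the nesting implied by the other characters — most parsimoniously interpreted as homoplasy.
Most parsimonious ingroup topology: (((Lineage F,Lineage N),Lineage M),((Lineage V,Lineage X),Lineage D)).
The clade {Lineage F, Lineage N} is supported by III: its derived state '1' occurs in exactly those taxa and in no other taxon (including the outgroup).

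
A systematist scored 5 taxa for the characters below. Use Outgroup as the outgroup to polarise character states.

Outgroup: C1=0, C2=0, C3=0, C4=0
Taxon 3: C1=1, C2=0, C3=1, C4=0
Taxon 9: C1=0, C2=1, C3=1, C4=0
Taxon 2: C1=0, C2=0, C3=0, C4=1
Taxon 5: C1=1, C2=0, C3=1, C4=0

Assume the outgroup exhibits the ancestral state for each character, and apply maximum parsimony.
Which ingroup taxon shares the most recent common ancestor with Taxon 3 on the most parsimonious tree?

Taxon 5

The outgroup has state '0' for every character, so '1' is the derived state throughout.
Only Taxon 3 and Taxon 5 show the derived state '1' for C1, supporting them as a clade.
C2: derived state '1' in Taxon 9 only — an autapomorphy, so it tells us nothing about relationships among taxa.
C3 (derived state '1') is shared by Taxon 3, Taxon 5, and Taxon 9 — a synapomorphy uniting that clade.
C4: derived state '1' in Taxon 2 only — an autapomorphy, so it tells us nothing about relationships among taxa.
Most parsimonious ingroup topology: (((Taxon 3,Taxon 5),Taxon 9),Taxon 2).
Taxon 3 and Taxon 5 form a cherry on this tree, so they are sister taxa.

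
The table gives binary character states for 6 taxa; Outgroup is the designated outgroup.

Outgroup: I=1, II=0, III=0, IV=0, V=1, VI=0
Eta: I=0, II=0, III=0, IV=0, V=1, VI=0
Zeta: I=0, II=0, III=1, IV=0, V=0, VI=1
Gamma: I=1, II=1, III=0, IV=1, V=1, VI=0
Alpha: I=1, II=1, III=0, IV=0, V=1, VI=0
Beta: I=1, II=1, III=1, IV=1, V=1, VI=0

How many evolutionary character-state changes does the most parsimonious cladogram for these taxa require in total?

7

Character polarity is set by the outgroup: the derived state is whichever differs from the outgroup's state, so for I, V the derived state is '0', and for the remaining characters it is '1'.
I (derived state '0') is shared by Eta and Zeta — a synapomorphy uniting that clade.
II (derived state '1') is shared by Alpha, Beta, and Gamma — a synapomorphy uniting that clade.
III groups Beta and Zeta, which is incompatible with the clades supported by the remaining characters; treating it as convergent (homoplasy) costs fewer steps than any alternative tree.
Only Beta and Gamma show the derived state '1' for IV, supporting them as a clade.
V (derived state '0') is unique to Zeta (autapomorphy; uninformative for grouping).
VI: derived state '1' in Zeta only — an autapomorphy, so it tells us nothing about relationships among taxa.
Most parsimonious ingroup topology: ((Eta,Zeta),((Gamma,Beta),Alpha)).
Changes per character on this tree: I: 1; II: 1; III: 2; IV: 1; V: 1; VI: 1.
Total = 7.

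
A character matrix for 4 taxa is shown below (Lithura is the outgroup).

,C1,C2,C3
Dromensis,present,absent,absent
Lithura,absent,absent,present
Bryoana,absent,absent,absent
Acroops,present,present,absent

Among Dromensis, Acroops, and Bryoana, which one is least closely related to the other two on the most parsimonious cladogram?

Bryoana

Character polarity is set by the outgroup: the derived state is whichever differs from the outgroup's state, so for C3 the derived state is 'absent', and for the remaining characters it is 'present'.
Only Acroops and Dromensis show the derived state 'present' for C1, supporting them as a clade.
C2 (derived state 'present') is unique to Acroops (autapomorphy; uninformative for grouping).
C3 (derived state 'absent') is shared by all ingroup taxa — unites the whole ingroup.
Most parsimonious ingroup topology: ((Dromensis,Acroops),Bryoana).
Acroops and Dromensis share a more recent common ancestor with each other than either does with Bryoana, so Bryoana is the least closely related of the three.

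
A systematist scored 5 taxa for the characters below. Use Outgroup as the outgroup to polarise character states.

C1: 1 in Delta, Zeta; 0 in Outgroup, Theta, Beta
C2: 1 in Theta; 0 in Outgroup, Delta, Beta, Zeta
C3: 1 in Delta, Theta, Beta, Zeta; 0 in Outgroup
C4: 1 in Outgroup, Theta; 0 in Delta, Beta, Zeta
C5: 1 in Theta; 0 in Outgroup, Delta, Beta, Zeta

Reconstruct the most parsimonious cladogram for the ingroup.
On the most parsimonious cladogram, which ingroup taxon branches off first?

Character polarity is set by the outgroup: the derived state is whichever differs from the outgroup's state, so for C4 the derived state is '0', and for the remaining characters it is '1'.
C1 (derived state '1') is shared by Delta and Zeta — a synapomorphy uniting that clade.
C2 (derived state '1') is unique to Theta (autapomorphy; uninformative for grouping).
C3 (derived state '1') is shared by all ingroup taxa — unites the whole ingroup.
Only Beta, Delta, and Zeta show the derived state '0' for C4, supporting them as a clade.
C5: derived state '1' in Theta only — an autapomorphy, so it tells us nothing about relationships among taxa.
Most parsimonious ingroup topology: (((Delta,Zeta),Beta),Theta).
Theta is sister to the clade containing all other ingroup taxa, so it is the earliest-diverging (most basal) ingroup lineage.

Theta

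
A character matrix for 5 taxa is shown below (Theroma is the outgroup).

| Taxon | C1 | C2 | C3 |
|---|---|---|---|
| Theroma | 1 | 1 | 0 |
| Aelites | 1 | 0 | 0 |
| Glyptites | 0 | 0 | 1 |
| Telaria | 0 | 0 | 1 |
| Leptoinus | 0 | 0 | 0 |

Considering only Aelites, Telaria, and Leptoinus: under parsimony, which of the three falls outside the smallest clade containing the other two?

Character polarity is set by the outgroup: the derived state is whichever differs from the outgroup's state, so for C1, C2 the derived state is '0', and for the remaining characters it is '1'.
C1 (derived state '0') is shared by Glyptites, Leptoinus, and Telaria — a synapomorphy uniting that clade.
C2 (derived state '0') is shared by all ingroup taxa — unites the whole ingroup.
C3: derived state '1' in Glyptites and Telaria only — synapomorphy for {Glyptites, Telaria}.
Most parsimonious ingroup topology: ((Leptoinus,(Glyptites,Telaria)),Aelites).
Leptoinus and Telaria share a more recent common ancestor with each other than either does with Aelites, so Aelites is the least closely related of the three.

Aelites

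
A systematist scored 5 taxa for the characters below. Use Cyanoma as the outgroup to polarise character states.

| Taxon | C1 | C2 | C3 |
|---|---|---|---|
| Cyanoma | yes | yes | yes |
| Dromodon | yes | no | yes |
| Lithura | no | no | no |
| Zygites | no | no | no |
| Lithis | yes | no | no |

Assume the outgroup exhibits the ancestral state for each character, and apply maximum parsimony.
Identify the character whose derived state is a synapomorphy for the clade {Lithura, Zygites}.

The outgroup has state 'yes' for every character, so 'no' is the derived state throughout.
C1: derived state 'no' in Lithura and Zygites only — synapomorphy for {Lithura, Zygites}.
All ingroup taxa share the derived state 'no' for C2; it defines the ingroup but does not resolve relationships within it.
C3: derived state 'no' in Lithis, Lithura, and Zygites only — synapomorphy for {Lithis, Lithura, Zygites}.
Most parsimonious ingroup topology: (Dromodon,((Lithura,Zygites),Lithis)).
The clade {Lithura, Zygites} is supported by C1: its derived state 'no' occurs in exactly those taxa and in no other taxon (including the outgroup).

C1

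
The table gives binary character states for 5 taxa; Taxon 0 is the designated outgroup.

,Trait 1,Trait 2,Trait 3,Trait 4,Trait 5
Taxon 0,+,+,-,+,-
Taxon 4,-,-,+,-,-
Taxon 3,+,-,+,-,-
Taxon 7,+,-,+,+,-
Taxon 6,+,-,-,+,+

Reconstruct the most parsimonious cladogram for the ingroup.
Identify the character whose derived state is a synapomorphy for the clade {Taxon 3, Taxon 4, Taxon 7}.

Trait 3

Character polarity is set by the outgroup: the derived state is whichever differs from the outgroup's state, so for Trait 1, Trait 2, Trait 4 the derived state is '-', and for the remaining characters it is '+'.
Trait 1: derived state '-' in Taxon 4 only — an autapomorphy, so it tells us nothing about relationships among taxa.
All ingroup taxa share the derived state '-' for Trait 2; it defines the ingroup but does not resolve relationships within it.
Trait 3 (derived state '+') is shared by Taxon 3, Taxon 4, and Taxon 7 — a synapomorphy uniting that clade.
Only Taxon 3 and Taxon 4 show the derived state '-' for Trait 4, supporting them as a clade.
Trait 5: derived state '+' in Taxon 6 only — an autapomorphy, so it tells us nothing about relationships among taxa.
Most parsimonious ingroup topology: (((Taxon 4,Taxon 3),Taxon 7),Taxon 6).
The clade {Taxon 3, Taxon 4, Taxon 7} is supported by Trait 3: its derived state '+' occurs in exactly those taxa and in no other taxon (including the outgroup).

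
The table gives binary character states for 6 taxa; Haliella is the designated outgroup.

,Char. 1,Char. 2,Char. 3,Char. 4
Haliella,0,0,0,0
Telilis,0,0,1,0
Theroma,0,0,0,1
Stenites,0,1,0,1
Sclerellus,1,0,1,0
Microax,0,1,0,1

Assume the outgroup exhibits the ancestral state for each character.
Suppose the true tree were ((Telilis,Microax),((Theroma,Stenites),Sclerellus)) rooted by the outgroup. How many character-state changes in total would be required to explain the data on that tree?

Map each character onto ((Telilis,Microax),((Theroma,Stenites),Sclerellus)) (rooted by Haliella) and count the minimum state changes it requires (Fitch parsimony):
Char. 1: 1; Char. 2: 2; Char. 3: 2; Char. 4: 2.
Total tree length = 7.

7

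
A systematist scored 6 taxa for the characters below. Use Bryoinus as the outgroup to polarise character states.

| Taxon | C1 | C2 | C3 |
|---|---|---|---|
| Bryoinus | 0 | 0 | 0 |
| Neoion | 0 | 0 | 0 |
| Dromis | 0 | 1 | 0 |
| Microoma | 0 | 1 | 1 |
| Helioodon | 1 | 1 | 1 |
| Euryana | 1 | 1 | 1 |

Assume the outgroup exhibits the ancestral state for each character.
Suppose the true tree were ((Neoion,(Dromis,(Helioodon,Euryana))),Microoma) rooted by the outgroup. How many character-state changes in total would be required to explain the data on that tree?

Map each character onto ((Neoion,(Dromis,(Helioodon,Euryana))),Microoma) (rooted by Bryoinus) and count the minimum state changes it requires (Fitch parsimony):
C1: 1; C2: 2; C3: 2.
Total tree length = 5.

5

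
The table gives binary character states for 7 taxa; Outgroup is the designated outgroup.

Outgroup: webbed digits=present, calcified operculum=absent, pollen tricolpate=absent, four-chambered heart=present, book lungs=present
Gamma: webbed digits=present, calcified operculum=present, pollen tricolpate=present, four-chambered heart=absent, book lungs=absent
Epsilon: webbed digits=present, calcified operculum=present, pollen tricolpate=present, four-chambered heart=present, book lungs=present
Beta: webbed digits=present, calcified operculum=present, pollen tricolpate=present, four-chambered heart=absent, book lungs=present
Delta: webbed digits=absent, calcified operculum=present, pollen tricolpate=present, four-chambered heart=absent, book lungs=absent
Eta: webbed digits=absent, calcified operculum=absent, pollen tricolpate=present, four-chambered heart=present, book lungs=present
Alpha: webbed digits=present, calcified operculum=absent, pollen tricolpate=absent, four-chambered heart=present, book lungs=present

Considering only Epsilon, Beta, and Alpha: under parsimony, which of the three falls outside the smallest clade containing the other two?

Alpha

Character polarity is set by the outgroup: the derived state is whichever differs from the outgroup's state, so for webbed digits, four-chambered heart, book lungs the derived state is 'absent', and for the remaining characters it is 'present'.
webbed digits (state 'absent') occurs in Delta and Eta but conflicts with the nesting implied by the other characters — most parsimoniously interpreted as homoplasy.
Only Beta, Delta, Epsilon, and Gamma show the derived state 'present' for calcified operculum, supporting them as a clade.
Only Beta, Delta, Epsilon, Eta, and Gamma show the derived state 'present' for pollen tricolpate, supporting them as a clade.
four-chambered heart (derived state 'absent') is shared by Beta, Delta, and Gamma — a synapomorphy uniting that clade.
Only Delta and Gamma show the derived state 'absent' for book lungs, supporting them as a clade.
Most parsimonious ingroup topology: (((((Gamma,Delta),Beta),Epsilon),Eta),Alpha).
Epsilon and Beta share a more recent common ancestor with each other than either does with Alpha, so Alpha is the least closely related of the three.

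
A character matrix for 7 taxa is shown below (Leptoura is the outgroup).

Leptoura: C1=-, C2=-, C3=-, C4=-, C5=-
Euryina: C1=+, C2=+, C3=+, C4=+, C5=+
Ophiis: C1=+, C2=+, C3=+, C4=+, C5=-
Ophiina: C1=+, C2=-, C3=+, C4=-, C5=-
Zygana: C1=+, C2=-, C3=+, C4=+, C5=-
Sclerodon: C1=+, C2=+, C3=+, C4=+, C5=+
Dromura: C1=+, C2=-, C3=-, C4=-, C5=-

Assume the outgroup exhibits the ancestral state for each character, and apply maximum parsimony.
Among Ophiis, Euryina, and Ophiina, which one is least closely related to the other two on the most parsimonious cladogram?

The outgroup has state '-' for every character, so '+' is the derived state throughout.
All ingroup taxa share the derived state '+' for C1; it defines the ingroup but does not resolve relationships within it.
C2 (derived state '+') is shared by Euryina, Ophiis, and Sclerodon — a synapomorphy uniting that clade.
Only Euryina, Ophiina, Ophiis, Sclerodon, and Zygana show the derived state '+' for C3, supporting them as a clade.
C4: derived state '+' in Euryina, Ophiis, Sclerodon, and Zygana only — synapomorphy for {Euryina, Ophiis, Sclerodon, Zygana}.
Only Euryina and Sclerodon show the derived state '+' for C5, supporting them as a clade.
Most parsimonious ingroup topology: (((((Euryina,Sclerodon),Ophiis),Zygana),Ophiina),Dromura).
Ophiis and Euryina share a more recent common ancestor with each other than either does with Ophiina, so Ophiina is the least closely related of the three.

Ophiina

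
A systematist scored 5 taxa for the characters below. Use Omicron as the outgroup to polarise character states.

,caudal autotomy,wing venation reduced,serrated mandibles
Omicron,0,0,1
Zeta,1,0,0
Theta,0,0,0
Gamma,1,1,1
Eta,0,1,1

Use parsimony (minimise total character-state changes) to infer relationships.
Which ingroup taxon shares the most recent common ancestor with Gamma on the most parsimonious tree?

Character polarity is set by the outgroup: the derived state is whichever differs from the outgroup's state, so for serrated mandibles the derived state is '0', and for the remaining characters it is '1'.
caudal autotomy (state '1') occurs in Gamma and Zeta but conflicts with the nesting implied by the other characters — most parsimoniously interpreted as homoplasy.
wing venation reduced: derived state '1' in Eta and Gamma only — synapomorphy for {Eta, Gamma}.
Only Theta and Zeta show the derived state '0' for serrated mandibles, supporting them as a clade.
Most parsimonious ingroup topology: ((Zeta,Theta),(Gamma,Eta)).
Gamma and Eta form a cherry on this tree, so they are sister taxa.

Eta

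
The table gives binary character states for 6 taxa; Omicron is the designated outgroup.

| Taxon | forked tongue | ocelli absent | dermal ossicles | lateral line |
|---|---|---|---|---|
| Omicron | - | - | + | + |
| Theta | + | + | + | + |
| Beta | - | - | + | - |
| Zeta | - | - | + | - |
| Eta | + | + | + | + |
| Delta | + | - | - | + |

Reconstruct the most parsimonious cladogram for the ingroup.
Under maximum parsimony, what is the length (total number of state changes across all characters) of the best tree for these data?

4

Character polarity is set by the outgroup: the derived state is whichever differs from the outgroup's state, so for dermal ossicles, lateral line the derived state is '-', and for the remaining characters it is '+'.
forked tongue: derived state '+' in Delta, Eta, and Theta only — synapomorphy for {Delta, Eta, Theta}.
ocelli absent: derived state '+' in Eta and Theta only — synapomorphy for {Eta, Theta}.
dermal ossicles: derived state '-' in Delta only — an autapomorphy, so it tells us nothing about relationships among taxa.
Only Beta and Zeta show the derived state '-' for lateral line, supporting them as a clade.
Most parsimonious ingroup topology: (((Theta,Eta),Delta),(Beta,Zeta)).
Changes per character on this tree: forked tongue: 1; ocelli absent: 1; dermal ossicles: 1; lateral line: 1.
Total = 4.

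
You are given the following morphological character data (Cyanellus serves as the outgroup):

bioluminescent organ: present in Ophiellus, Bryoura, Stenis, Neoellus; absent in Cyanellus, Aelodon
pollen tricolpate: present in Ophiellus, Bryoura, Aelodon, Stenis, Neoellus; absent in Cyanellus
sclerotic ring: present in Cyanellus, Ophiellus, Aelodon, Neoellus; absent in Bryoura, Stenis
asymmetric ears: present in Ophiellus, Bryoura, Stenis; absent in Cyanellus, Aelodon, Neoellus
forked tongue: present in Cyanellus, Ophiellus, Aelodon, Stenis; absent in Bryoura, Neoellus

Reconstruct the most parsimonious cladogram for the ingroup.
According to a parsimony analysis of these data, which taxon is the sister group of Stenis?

Bryoura

Character polarity is set by the outgroup: the derived state is whichever differs from the outgroup's state, so for sclerotic ring, forked tongue the derived state is 'absent', and for the remaining characters it is 'present'.
bioluminescent organ (derived state 'present') is shared by Bryoura, Neoellus, Ophiellus, and Stenis — a synapomorphy uniting that clade.
All ingroup taxa share the derived state 'present' for pollen tricolpate; it defines the ingroup but does not resolve relationships within it.
Only Bryoura and Stenis show the derived state 'absent' for sclerotic ring, supporting them as a clade.
Only Bryoura, Ophiellus, and Stenis show the derived state 'present' for asymmetric ears, supporting them as a clade.
forked tongue (state 'absent') occurs in Bryoura and Neoellus but conflicts with the nesting implied by the other characters — most parsimoniously interpreted as homoplasy.
Most parsimonious ingroup topology: (((Ophiellus,(Bryoura,Stenis)),Neoellus),Aelodon).
Stenis and Bryoura form a cherry on this tree, so they are sister taxa.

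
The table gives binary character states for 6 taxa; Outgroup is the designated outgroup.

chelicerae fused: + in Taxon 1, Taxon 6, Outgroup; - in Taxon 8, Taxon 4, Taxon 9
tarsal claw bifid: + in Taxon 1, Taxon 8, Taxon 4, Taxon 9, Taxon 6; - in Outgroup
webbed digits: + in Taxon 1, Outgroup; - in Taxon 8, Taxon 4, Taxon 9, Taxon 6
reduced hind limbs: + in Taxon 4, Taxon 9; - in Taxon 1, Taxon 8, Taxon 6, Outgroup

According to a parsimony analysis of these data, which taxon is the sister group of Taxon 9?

Character polarity is set by the outgroup: the derived state is whichever differs from the outgroup's state, so for chelicerae fused, webbed digits the derived state is '-', and for the remaining characters it is '+'.
chelicerae fused: derived state '-' in Taxon 4, Taxon 8, and Taxon 9 only — synapomorphy for {Taxon 4, Taxon 8, Taxon 9}.
All ingroup taxa share the derived state '+' for tarsal claw bifid; it defines the ingroup but does not resolve relationships within it.
Only Taxon 4, Taxon 6, Taxon 8, and Taxon 9 show the derived state '-' for webbed digits, supporting them as a clade.
reduced hind limbs (derived state '+') is shared by Taxon 4 and Taxon 9 — a synapomorphy uniting that clade.
Most parsimonious ingroup topology: ((((Taxon 4,Taxon 9),Taxon 8),Taxon 6),Taxon 1).
Taxon 9 and Taxon 4 form a cherry on this tree, so they are sister taxa.

Taxon 4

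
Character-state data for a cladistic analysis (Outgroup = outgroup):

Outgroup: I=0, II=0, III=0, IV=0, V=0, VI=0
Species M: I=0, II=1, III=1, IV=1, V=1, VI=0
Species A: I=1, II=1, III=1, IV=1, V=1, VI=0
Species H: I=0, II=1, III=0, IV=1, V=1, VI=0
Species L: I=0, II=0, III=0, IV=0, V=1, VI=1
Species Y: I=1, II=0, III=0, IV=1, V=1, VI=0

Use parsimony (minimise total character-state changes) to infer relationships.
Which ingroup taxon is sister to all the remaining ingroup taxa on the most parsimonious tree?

Species L

The outgroup has state '0' for every character, so '1' is the derived state throughout.
I groups Species A and Species Y, which is incompatible with the clades supported by the remaining characters; treating it as convergent (homoplasy) costs fewer steps than any alternative tree.
II (derived state '1') is shared by Species A, Species H, and Species M — a synapomorphy uniting that clade.
III (derived state '1') is shared by Species A and Species M — a synapomorphy uniting that clade.
IV (derived state '1') is shared by Species A, Species H, Species M, and Species Y — a synapomorphy uniting that clade.
V (derived state '1') is shared by all ingroup taxa — unites the whole ingroup.
VI: derived state '1' in Species L only — an autapomorphy, so it tells us nothing about relationships among taxa.
Most parsimonious ingroup topology: ((((Species M,Species A),Species H),Species Y),Species L).
Species L is sister to the clade containing all other ingroup taxa, so it is the earliest-diverging (most basal) ingroup lineage.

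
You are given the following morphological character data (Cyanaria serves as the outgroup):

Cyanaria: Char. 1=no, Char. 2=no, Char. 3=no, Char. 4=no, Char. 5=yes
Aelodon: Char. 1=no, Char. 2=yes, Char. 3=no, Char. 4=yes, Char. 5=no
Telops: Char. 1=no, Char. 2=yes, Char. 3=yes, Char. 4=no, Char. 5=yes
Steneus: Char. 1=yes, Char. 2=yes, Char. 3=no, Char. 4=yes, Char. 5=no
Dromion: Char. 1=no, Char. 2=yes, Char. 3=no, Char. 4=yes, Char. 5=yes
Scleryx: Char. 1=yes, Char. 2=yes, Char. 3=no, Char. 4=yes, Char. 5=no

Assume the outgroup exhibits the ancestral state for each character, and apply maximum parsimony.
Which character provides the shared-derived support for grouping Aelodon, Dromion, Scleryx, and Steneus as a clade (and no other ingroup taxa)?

Character polarity is set by the outgroup: the derived state is whichever differs from the outgroup's state, so for Char. 5 the derived state is 'no', and for the remaining characters it is 'yes'.
Only Scleryx and Steneus show the derived state 'yes' for Char. 1, supporting them as a clade.
Char. 2 (derived state 'yes') is shared by all ingroup taxa — unites the whole ingroup.
Char. 3 (derived state 'yes') is unique to Telops (autapomorphy; uninformative for grouping).
Char. 4 (derived state 'yes') is shared by Aelodon, Dromion, Scleryx, and Steneus — a synapomorphy uniting that clade.
Char. 5: derived state 'no' in Aelodon, Scleryx, and Steneus only — synapomorphy for {Aelodon, Scleryx, Steneus}.
Most parsimonious ingroup topology: (((Aelodon,(Steneus,Scleryx)),Dromion),Telops).
The clade {Aelodon, Dromion, Scleryx, Steneus} is supported by Char. 4: its derived state 'yes' occurs in exactly those taxa and in no other taxon (including the outgroup).

Char. 4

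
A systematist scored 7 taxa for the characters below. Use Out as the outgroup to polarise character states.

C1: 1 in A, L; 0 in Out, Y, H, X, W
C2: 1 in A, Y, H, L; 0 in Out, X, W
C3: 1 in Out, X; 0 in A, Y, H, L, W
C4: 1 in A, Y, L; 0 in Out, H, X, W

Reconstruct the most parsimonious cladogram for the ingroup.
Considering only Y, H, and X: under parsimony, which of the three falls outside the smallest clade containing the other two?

Character polarity is set by the outgroup: the derived state is whichever differs from the outgroup's state, so for C3 the derived state is '0', and for the remaining characters it is '1'.
C1 (derived state '1') is shared by A and L — a synapomorphy uniting that clade.
C2: derived state '1' in A, H, L, and Y only — synapomorphy for {A, H, L, Y}.
C3: derived state '0' in A, H, L, W, and Y only — synapomorphy for {A, H, L, W, Y}.
C4: derived state '1' in A, L, and Y only — synapomorphy for {A, L, Y}.
Most parsimonious ingroup topology: (((((A,L),Y),H),W),X).
Y and H share a more recent common ancestor with each other than either does with X, so X is the least closely related of the three.

X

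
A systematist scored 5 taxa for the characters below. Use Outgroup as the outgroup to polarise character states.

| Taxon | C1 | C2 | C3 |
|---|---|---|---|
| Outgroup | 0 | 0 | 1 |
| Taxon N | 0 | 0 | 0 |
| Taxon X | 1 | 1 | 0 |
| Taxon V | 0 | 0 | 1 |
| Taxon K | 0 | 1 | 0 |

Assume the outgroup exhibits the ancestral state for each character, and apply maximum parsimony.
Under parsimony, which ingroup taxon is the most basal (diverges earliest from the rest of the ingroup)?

Taxon V

Character polarity is set by the outgroup: the derived state is whichever differs from the outgroup's state, so for C3 the derived state is '0', and for the remaining characters it is '1'.
C1 (derived state '1') is unique to Taxon X (autapomorphy; uninformative for grouping).
C2 (derived state '1') is shared by Taxon K and Taxon X — a synapomorphy uniting that clade.
C3 (derived state '0') is shared by Taxon K, Taxon N, and Taxon X — a synapomorphy uniting that clade.
Most parsimonious ingroup topology: ((Taxon N,(Taxon X,Taxon K)),Taxon V).
Taxon V is sister to the clade containing all other ingroup taxa, so it is the earliest-diverging (most basal) ingroup lineage.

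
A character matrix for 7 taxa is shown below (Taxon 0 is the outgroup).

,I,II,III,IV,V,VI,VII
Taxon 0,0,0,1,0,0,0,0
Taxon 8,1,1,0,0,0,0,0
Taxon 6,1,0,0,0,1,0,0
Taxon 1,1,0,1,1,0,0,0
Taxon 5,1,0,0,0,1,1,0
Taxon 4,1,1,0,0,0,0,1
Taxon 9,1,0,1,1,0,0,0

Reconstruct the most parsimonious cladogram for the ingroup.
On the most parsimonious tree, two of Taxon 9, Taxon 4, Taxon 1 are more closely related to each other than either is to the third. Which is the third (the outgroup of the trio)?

Character polarity is set by the outgroup: the derived state is whichever differs from the outgroup's state, so for III the derived state is '0', and for the remaining characters it is '1'.
All ingroup taxa share the derived state '1' for I; it defines the ingroup but does not resolve relationships within it.
II: derived state '1' in Taxon 4 and Taxon 8 only — synapomorphy for {Taxon 4, Taxon 8}.
Only Taxon 4, Taxon 5, Taxon 6, and Taxon 8 show the derived state '0' for III, supporting them as a clade.
IV: derived state '1' in Taxon 1 and Taxon 9 only — synapomorphy for {Taxon 1, Taxon 9}.
Only Taxon 5 and Taxon 6 show the derived state '1' for V, supporting them as a clade.
VI (derived state '1') is unique to Taxon 5 (autapomorphy; uninformative for grouping).
VII (derived state '1') is unique to Taxon 4 (autapomorphy; uninformative for grouping).
Most parsimonious ingroup topology: (((Taxon 8,Taxon 4),(Taxon 6,Taxon 5)),(Taxon 1,Taxon 9)).
Taxon 1 and Taxon 9 share a more recent common ancestor with each other than either does with Taxon 4, so Taxon 4 is the least closely related of the three.

Taxon 4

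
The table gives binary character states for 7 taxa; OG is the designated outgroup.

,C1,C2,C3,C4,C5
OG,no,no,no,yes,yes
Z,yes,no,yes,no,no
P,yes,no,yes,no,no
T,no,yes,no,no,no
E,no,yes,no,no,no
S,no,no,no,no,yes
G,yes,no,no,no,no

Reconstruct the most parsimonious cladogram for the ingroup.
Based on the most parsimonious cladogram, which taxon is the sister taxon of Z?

P

Character polarity is set by the outgroup: the derived state is whichever differs from the outgroup's state, so for C4, C5 the derived state is 'no', and for the remaining characters it is 'yes'.
Only G, P, and Z show the derived state 'yes' for C1, supporting them as a clade.
C2: derived state 'yes' in E and T only — synapomorphy for {E, T}.
C3: derived state 'yes' in P and Z only — synapomorphy for {P, Z}.
C4 (derived state 'no') is shared by all ingroup taxa — unites the whole ingroup.
C5: derived state 'no' in E, G, P, T, and Z only — synapomorphy for {E, G, P, T, Z}.
Most parsimonious ingroup topology: ((((Z,P),G),(T,E)),S).
Z and P form a cherry on this tree, so they are sister taxa.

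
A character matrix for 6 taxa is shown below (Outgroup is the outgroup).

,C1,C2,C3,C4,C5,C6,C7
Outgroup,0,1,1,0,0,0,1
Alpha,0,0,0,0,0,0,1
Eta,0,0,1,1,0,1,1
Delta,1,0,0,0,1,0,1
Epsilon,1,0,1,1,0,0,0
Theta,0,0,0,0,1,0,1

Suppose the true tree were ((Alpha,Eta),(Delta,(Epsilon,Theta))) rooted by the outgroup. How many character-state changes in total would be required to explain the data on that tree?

12

Map each character onto ((Alpha,Eta),(Delta,(Epsilon,Theta))) (rooted by Outgroup) and count the minimum state changes it requires (Fitch parsimony):
C1: 2; C2: 1; C3: 3; C4: 2; C5: 2; C6: 1; C7: 1.
Total tree length = 12.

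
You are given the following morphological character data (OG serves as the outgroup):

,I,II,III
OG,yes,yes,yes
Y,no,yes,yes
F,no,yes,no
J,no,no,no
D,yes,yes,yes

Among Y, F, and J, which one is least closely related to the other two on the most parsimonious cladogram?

Y

The outgroup has state 'yes' for every character, so 'no' is the derived state throughout.
I (derived state 'no') is shared by F, J, and Y — a synapomorphy uniting that clade.
II: derived state 'no' in J only — an autapomorphy, so it tells us nothing about relationships among taxa.
III: derived state 'no' in F and J only — synapomorphy for {F, J}.
Most parsimonious ingroup topology: ((Y,(F,J)),D).
J and F share a more recent common ancestor with each other than either does with Y, so Y is the least closely related of the three.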